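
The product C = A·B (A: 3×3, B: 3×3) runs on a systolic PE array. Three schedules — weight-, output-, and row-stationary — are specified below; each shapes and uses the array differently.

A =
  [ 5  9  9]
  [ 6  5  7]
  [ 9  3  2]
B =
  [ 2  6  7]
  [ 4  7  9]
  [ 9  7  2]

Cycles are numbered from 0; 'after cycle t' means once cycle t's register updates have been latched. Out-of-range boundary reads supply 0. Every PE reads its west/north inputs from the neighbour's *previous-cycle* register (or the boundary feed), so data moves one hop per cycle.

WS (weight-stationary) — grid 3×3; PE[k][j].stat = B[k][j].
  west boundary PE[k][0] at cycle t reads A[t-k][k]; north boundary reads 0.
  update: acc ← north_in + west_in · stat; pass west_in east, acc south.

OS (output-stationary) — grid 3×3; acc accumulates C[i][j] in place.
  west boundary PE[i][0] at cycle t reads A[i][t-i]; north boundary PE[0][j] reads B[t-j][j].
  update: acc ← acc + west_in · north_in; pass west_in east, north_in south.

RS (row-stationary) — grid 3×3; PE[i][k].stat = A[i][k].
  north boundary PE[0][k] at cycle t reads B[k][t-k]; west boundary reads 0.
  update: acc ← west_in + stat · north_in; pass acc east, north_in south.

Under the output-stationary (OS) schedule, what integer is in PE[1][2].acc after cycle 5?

PE[1][2].acc = 101

OS on a 3×3 grid — tracing PE[1][2] and its feeders:
  cycle 0: PE[0][2] → acc 0, east 0, south 0
  cycle 0: PE[1][1] → acc 0, east 0, south 0
  cycle 0: PE[1][2] → acc 0, east 0, south 0
  cycle 1: PE[0][2] → acc 0, east 0, south 0
  cycle 1: PE[1][1] → acc 0, east 0, south 0
  cycle 1: PE[1][2] → acc 0, east 0, south 0
  cycle 2: PE[0][2] → acc 35, east 5, south 7
  cycle 2: PE[1][1] → acc 36, east 6, south 6
  cycle 2: PE[1][2] → acc 0, east 0, south 0
  cycle 3: PE[0][2] → acc 116, east 9, south 9
  cycle 3: PE[1][1] → acc 71, east 5, south 7
  cycle 3: PE[1][2] → acc 42, east 6, south 7
  cycle 4: PE[0][2] → acc 134, east 9, south 2
  cycle 4: PE[1][1] → acc 120, east 7, south 7
  cycle 4: PE[1][2] → acc 87, east 5, south 9
  cycle 5: PE[0][2] → acc 134, east 0, south 0
  cycle 5: PE[1][1] → acc 120, east 0, south 0
  cycle 5: PE[1][2] → acc 101, east 7, south 2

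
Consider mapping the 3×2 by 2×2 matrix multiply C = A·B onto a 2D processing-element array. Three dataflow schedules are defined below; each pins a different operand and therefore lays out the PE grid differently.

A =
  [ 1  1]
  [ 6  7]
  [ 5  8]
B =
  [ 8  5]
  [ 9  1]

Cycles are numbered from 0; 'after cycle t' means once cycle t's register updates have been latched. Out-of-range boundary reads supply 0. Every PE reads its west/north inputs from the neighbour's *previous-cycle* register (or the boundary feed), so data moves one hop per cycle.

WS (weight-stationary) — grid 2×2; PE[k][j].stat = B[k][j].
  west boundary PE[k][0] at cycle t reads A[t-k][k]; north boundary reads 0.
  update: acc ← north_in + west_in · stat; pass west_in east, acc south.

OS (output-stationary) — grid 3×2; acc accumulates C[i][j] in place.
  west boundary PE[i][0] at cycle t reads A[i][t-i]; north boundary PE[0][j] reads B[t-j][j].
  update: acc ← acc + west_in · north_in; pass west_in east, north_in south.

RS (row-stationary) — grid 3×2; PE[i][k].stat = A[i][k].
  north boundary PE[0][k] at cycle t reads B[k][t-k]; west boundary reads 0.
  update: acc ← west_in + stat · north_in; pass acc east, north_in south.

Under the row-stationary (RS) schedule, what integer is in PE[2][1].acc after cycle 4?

PE[2][1].acc = 33

RS (3×2). Following PE[2][1] plus its west/north inputs:
  @0  [1,1]  acc 0  |  →0  ↓0
  @0  [2,0]  acc 0  |  →0  ↓0
  @0  [2,1]  acc 0  |  →0  ↓0
  @1  [1,1]  acc 0  |  →0  ↓0
  @1  [2,0]  acc 0  |  →0  ↓0
  @1  [2,1]  acc 0  |  →0  ↓0
  @2  [1,1]  acc 111  |  →111  ↓9
  @2  [2,0]  acc 40  |  →40  ↓8
  @2  [2,1]  acc 0  |  →0  ↓0
  @3  [1,1]  acc 37  |  →37  ↓1
  @3  [2,0]  acc 25  |  →25  ↓5
  @3  [2,1]  acc 112  |  →112  ↓9
  @4  [1,1]  acc 0  |  →0  ↓0
  @4  [2,0]  acc 0  |  →0  ↓0
  @4  [2,1]  acc 33  |  →33  ↓1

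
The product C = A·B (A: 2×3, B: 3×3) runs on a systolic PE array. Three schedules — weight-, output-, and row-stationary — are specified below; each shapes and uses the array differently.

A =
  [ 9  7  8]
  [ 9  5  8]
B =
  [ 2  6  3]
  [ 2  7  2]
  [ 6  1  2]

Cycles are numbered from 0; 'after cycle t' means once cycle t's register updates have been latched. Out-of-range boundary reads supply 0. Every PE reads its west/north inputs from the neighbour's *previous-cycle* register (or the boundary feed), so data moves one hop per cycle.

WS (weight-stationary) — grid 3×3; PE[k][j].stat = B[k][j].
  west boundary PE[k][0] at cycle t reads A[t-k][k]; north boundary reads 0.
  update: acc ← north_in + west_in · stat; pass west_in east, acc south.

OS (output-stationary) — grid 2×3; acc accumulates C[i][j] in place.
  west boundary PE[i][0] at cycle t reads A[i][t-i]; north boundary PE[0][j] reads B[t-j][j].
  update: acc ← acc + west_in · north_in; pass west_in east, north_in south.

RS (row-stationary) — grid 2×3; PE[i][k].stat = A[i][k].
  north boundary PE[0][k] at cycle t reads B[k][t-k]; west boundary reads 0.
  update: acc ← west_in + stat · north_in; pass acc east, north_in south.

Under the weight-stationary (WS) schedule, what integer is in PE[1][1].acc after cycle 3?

PE[1][1].acc = 89

WS on a 3×3 grid — tracing PE[1][1] and its feeders:
  c0 r0c1: 0 / 0 / 0
  c0 r1c0: 0 / 0 / 0
  c0 r1c1: 0 / 0 / 0
  c1 r0c1: 54 / 9 / 54
  c1 r1c0: 32 / 7 / 32
  c1 r1c1: 0 / 0 / 0
  c2 r0c1: 54 / 9 / 54
  c2 r1c0: 28 / 5 / 28
  c2 r1c1: 103 / 7 / 103
  c3 r0c1: 0 / 0 / 0
  c3 r1c0: 0 / 0 / 0
  c3 r1c1: 89 / 5 / 89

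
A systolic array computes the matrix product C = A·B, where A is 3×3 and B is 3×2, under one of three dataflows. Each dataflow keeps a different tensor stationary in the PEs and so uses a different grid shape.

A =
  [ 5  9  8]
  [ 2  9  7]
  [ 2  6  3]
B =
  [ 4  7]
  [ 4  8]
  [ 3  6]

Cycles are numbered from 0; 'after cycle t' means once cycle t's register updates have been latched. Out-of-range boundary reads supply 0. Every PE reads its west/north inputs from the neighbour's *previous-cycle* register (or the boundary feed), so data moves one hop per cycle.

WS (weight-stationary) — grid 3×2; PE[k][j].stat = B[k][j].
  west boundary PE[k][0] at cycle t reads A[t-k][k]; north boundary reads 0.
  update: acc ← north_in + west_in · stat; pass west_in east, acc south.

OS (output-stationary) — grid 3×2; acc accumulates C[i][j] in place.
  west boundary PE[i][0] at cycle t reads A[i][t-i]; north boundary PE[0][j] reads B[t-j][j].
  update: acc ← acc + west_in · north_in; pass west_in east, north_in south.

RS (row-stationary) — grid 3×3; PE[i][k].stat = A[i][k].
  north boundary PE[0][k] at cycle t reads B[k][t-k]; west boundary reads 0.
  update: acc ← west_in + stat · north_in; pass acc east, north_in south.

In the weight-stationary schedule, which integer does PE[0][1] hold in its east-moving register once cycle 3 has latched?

Tracing WS — 3×2 array, target PE[0][1]:
  step 0 · PE0,0: acc=20; fwd→5 fwd↓20
  step 0 · PE0,1: acc=0; fwd→0 fwd↓0
  step 1 · PE0,0: acc=8; fwd→2 fwd↓8
  step 1 · PE0,1: acc=35; fwd→5 fwd↓35
  step 2 · PE0,0: acc=8; fwd→2 fwd↓8
  step 2 · PE0,1: acc=14; fwd→2 fwd↓14
  step 3 · PE0,0: acc=0; fwd→0 fwd↓0
  step 3 · PE0,1: acc=14; fwd→2 fwd↓14

register = 2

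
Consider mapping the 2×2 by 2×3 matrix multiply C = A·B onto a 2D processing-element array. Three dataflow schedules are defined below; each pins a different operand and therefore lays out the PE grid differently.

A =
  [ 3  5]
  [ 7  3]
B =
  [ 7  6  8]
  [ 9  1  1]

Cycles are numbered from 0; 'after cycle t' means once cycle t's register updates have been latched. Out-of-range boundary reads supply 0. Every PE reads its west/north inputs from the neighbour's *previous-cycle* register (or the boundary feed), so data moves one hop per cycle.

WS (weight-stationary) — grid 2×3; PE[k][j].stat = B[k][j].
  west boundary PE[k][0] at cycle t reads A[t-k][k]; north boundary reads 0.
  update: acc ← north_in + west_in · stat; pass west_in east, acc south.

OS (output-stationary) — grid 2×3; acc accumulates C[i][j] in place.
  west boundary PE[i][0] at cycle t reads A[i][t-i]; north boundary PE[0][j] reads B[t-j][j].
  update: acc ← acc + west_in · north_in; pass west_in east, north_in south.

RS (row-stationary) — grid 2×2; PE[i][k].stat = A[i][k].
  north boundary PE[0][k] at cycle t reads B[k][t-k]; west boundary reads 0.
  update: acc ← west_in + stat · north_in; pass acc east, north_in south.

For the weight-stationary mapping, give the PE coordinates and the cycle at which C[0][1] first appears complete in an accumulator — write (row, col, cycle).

Under WS, C[0][1] lands at PE[1][1]:
  @0  [1,1]  acc 0  |  →0  ↓0
  @1  [1,1]  acc 0  |  →0  ↓0
  @2  [1,1]  acc 23  |  →5  ↓23

(row, col, cycle) = (1, 1, 2)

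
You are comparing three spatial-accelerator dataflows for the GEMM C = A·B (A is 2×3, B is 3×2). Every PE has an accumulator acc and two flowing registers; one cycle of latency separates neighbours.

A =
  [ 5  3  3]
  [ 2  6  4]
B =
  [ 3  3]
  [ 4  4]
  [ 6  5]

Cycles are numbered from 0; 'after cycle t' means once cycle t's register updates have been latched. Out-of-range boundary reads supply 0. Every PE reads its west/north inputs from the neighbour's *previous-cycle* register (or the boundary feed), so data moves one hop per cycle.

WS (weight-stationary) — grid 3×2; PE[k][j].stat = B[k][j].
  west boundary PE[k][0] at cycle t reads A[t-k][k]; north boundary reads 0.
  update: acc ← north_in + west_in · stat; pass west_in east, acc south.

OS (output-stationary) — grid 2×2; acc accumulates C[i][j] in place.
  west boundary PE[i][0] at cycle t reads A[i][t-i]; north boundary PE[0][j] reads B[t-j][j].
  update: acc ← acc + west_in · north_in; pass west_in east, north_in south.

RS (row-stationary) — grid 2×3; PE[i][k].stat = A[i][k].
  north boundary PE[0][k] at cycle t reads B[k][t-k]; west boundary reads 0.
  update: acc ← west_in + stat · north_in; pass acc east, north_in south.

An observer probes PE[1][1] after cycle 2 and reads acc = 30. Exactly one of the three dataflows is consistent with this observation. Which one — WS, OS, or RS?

dataflow = RS

WS [3×2] PE[1][1] across cycles:
  cycle 0: PE[1][1] → acc 0, east 0, south 0
  cycle 1: PE[1][1] → acc 0, east 0, south 0
  cycle 2: PE[1][1] → acc 27, east 3, south 27
OS [2×2] PE[1][1] across cycles:
  cycle 0: PE[1][1] → acc 0, east 0, south 0
  cycle 1: PE[1][1] → acc 0, east 0, south 0
  cycle 2: PE[1][1] → acc 6, east 2, south 3
RS [2×3] PE[1][1] across cycles:
  cycle 0: PE[1][1] → acc 0, east 0, south 0
  cycle 1: PE[1][1] → acc 0, east 0, south 0
  cycle 2: PE[1][1] → acc 30, east 30, south 4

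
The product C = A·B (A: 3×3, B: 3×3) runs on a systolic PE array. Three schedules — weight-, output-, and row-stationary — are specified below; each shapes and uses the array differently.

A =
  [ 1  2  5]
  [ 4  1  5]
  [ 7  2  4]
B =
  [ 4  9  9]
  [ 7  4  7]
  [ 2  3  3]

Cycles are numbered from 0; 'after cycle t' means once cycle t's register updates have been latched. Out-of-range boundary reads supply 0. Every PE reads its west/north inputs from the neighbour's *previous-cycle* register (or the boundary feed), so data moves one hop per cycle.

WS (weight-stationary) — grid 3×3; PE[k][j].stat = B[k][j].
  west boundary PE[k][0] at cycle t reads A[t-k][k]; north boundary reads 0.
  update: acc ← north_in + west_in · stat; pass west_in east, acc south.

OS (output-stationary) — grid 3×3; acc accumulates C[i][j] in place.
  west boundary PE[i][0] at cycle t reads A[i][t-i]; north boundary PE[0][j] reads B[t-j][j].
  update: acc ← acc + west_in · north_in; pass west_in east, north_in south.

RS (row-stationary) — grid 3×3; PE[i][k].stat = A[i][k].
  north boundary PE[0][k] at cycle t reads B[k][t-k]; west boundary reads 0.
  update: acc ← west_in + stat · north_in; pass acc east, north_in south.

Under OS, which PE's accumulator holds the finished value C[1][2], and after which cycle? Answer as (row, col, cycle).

Under OS, C[1][2] lands at PE[1][2]:
  0: (1,2).acc=0  regs=<0,0>
  1: (1,2).acc=0  regs=<0,0>
  2: (1,2).acc=0  regs=<0,0>
  3: (1,2).acc=36  regs=<4,9>
  4: (1,2).acc=43  regs=<1,7>
  5: (1,2).acc=58  regs=<5,3>

(row, col, cycle) = (1, 2, 5)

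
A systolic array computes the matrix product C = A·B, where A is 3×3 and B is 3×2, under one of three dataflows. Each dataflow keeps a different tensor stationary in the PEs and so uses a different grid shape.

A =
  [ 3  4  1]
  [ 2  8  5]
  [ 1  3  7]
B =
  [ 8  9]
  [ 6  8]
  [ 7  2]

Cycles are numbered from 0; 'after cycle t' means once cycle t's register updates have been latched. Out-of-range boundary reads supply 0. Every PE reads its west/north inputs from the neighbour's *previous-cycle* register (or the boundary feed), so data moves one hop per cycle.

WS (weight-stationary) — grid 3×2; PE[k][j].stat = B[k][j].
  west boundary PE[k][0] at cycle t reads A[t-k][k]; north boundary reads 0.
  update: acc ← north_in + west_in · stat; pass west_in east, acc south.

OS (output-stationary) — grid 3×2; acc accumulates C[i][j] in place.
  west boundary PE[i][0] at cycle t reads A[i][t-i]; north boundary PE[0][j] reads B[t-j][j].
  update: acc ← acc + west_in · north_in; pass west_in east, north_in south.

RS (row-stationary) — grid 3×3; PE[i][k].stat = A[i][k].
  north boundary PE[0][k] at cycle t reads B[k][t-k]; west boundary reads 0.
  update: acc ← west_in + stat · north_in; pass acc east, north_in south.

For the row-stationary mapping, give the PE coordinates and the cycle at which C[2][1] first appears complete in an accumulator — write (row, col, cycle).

(row, col, cycle) = (2, 2, 5)

RS: C[2][1] accumulates in PE[2][2]:
  0: (2,2).acc=0  regs=<0,0>
  1: (2,2).acc=0  regs=<0,0>
  2: (2,2).acc=0  regs=<0,0>
  3: (2,2).acc=0  regs=<0,0>
  4: (2,2).acc=75  regs=<75,7>
  5: (2,2).acc=47  regs=<47,2>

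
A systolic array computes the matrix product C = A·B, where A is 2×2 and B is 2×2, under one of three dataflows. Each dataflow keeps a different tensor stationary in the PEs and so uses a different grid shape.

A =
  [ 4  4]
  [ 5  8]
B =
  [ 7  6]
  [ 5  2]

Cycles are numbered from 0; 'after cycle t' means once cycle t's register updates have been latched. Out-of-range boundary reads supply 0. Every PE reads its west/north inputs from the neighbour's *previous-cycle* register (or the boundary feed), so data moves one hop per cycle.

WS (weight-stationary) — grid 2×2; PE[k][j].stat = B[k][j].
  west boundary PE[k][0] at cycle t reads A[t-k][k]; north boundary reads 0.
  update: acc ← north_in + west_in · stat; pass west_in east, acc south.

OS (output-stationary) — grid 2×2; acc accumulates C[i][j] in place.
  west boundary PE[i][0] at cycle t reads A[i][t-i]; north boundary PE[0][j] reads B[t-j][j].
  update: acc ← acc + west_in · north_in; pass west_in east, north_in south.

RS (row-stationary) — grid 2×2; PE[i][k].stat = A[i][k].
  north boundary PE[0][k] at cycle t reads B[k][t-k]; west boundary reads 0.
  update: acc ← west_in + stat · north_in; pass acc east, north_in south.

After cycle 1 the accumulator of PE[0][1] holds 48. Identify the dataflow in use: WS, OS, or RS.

dataflow = RS

— WS: 2×2; PE[0][1] trace:
  0: (0,1).acc=0  regs=<0,0>
  1: (0,1).acc=24  regs=<4,24>
— OS: 2×2; PE[0][1] trace:
  0: (0,1).acc=0  regs=<0,0>
  1: (0,1).acc=24  regs=<4,6>
— RS: 2×2; PE[0][1] trace:
  0: (0,1).acc=0  regs=<0,0>
  1: (0,1).acc=48  regs=<48,5>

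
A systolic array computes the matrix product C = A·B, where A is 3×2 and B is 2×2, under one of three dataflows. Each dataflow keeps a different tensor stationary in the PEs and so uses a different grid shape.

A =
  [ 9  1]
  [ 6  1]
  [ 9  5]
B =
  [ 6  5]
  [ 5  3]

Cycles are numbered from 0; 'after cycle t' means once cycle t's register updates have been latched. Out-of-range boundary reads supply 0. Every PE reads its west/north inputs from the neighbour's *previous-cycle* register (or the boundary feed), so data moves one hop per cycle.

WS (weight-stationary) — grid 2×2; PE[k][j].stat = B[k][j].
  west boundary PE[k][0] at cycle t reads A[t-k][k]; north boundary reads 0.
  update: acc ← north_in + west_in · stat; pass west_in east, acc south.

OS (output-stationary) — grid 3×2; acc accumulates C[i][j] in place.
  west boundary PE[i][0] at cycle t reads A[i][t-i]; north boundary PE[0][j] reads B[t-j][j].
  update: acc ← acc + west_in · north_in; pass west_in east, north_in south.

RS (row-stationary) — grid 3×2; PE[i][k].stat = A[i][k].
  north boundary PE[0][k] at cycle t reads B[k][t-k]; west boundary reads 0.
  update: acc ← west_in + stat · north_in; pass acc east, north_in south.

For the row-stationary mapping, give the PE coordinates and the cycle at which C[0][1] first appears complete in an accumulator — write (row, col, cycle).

(row, col, cycle) = (0, 1, 2)

RS: C[0][1] accumulates in PE[0][1]:
  c0 r0c1: 0 / 0 / 0
  c1 r0c1: 59 / 59 / 5
  c2 r0c1: 48 / 48 / 3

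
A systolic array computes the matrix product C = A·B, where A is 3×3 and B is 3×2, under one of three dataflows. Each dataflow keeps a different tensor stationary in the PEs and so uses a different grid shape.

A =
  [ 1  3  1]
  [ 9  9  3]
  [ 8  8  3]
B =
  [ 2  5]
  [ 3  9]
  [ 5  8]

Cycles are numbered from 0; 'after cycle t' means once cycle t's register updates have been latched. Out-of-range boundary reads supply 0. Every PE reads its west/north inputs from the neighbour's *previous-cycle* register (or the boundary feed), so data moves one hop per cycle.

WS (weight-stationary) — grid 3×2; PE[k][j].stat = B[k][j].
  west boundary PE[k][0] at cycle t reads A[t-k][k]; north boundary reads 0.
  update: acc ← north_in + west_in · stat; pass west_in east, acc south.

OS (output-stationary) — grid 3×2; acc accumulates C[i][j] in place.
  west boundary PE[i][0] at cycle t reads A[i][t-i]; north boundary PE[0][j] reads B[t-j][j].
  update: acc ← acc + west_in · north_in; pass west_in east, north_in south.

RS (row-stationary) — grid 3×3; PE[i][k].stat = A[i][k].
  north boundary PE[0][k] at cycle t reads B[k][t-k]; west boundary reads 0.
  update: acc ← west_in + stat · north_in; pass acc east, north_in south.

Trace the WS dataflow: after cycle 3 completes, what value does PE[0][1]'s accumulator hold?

WS on a 3×2 grid — tracing PE[0][1] and its feeders:
  0: (0,0).acc=2  regs=<1,2>
  0: (0,1).acc=0  regs=<0,0>
  1: (0,0).acc=18  regs=<9,18>
  1: (0,1).acc=5  regs=<1,5>
  2: (0,0).acc=16  regs=<8,16>
  2: (0,1).acc=45  regs=<9,45>
  3: (0,0).acc=0  regs=<0,0>
  3: (0,1).acc=40  regs=<8,40>

PE[0][1].acc = 40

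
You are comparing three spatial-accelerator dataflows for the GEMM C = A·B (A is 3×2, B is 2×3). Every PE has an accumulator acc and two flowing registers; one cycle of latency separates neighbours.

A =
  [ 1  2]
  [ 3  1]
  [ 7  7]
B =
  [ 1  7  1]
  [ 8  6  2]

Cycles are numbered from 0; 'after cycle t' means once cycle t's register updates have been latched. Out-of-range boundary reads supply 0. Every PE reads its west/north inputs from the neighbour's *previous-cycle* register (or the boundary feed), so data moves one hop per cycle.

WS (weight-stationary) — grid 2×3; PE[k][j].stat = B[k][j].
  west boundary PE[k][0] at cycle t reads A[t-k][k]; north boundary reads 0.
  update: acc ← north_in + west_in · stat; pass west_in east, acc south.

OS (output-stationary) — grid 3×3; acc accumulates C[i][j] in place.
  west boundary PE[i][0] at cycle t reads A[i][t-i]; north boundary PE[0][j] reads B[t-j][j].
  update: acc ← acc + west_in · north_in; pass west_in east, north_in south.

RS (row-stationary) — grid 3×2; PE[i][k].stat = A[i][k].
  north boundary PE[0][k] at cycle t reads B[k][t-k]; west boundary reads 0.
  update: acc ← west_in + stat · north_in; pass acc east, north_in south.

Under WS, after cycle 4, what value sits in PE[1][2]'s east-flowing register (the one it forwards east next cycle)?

register = 1

WS on a 2×3 grid — tracing PE[1][2] and its feeders:
  cycle 0: PE[0][2] → acc 0, east 0, south 0
  cycle 0: PE[1][1] → acc 0, east 0, south 0
  cycle 0: PE[1][2] → acc 0, east 0, south 0
  cycle 1: PE[0][2] → acc 0, east 0, south 0
  cycle 1: PE[1][1] → acc 0, east 0, south 0
  cycle 1: PE[1][2] → acc 0, east 0, south 0
  cycle 2: PE[0][2] → acc 1, east 1, south 1
  cycle 2: PE[1][1] → acc 19, east 2, south 19
  cycle 2: PE[1][2] → acc 0, east 0, south 0
  cycle 3: PE[0][2] → acc 3, east 3, south 3
  cycle 3: PE[1][1] → acc 27, east 1, south 27
  cycle 3: PE[1][2] → acc 5, east 2, south 5
  cycle 4: PE[0][2] → acc 7, east 7, south 7
  cycle 4: PE[1][1] → acc 91, east 7, south 91
  cycle 4: PE[1][2] → acc 5, east 1, south 5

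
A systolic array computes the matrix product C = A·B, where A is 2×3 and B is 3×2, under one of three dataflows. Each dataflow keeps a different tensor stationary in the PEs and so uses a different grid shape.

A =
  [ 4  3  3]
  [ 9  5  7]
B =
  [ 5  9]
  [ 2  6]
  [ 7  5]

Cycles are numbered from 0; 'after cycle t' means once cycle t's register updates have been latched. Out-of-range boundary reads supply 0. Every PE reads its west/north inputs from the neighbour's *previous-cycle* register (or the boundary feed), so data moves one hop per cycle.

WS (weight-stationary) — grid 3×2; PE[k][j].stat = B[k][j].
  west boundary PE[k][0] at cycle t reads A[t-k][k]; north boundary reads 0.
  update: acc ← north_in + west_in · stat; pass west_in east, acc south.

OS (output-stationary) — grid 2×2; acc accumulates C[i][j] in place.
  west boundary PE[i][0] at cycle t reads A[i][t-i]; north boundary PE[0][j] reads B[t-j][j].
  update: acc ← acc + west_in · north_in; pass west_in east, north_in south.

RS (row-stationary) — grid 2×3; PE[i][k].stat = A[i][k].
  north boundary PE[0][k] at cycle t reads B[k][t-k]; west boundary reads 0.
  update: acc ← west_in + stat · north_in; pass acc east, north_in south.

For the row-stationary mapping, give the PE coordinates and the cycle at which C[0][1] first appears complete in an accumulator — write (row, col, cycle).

RS: C[0][1] accumulates in PE[0][2]:
  t=0 PE[0][2]: acc=0 h=0 v=0
  t=1 PE[0][2]: acc=0 h=0 v=0
  t=2 PE[0][2]: acc=47 h=47 v=7
  t=3 PE[0][2]: acc=69 h=69 v=5

(row, col, cycle) = (0, 2, 3)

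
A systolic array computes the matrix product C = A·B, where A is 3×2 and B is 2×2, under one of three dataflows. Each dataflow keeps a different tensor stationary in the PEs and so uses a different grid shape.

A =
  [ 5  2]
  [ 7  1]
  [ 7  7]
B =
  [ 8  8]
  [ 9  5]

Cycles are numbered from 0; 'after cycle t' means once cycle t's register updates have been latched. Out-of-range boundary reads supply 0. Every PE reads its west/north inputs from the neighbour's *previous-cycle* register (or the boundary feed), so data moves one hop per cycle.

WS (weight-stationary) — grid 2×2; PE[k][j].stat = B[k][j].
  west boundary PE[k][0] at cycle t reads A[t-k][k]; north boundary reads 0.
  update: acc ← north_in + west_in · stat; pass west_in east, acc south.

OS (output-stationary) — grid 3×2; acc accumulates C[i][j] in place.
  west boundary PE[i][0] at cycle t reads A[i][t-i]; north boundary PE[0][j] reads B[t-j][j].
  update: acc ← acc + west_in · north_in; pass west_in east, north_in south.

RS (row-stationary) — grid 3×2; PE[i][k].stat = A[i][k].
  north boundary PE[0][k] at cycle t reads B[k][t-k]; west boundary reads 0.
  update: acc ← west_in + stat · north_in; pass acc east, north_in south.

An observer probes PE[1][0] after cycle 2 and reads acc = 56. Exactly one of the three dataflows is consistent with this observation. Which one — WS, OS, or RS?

Under WS (2×2), PE[1][0]:
  cycle 0: PE[1][0] → acc 0, east 0, south 0
  cycle 1: PE[1][0] → acc 58, east 2, south 58
  cycle 2: PE[1][0] → acc 65, east 1, south 65
Under OS (3×2), PE[1][0]:
  cycle 0: PE[1][0] → acc 0, east 0, south 0
  cycle 1: PE[1][0] → acc 56, east 7, south 8
  cycle 2: PE[1][0] → acc 65, east 1, south 9
Under RS (3×2), PE[1][0]:
  cycle 0: PE[1][0] → acc 0, east 0, south 0
  cycle 1: PE[1][0] → acc 56, east 56, south 8
  cycle 2: PE[1][0] → acc 56, east 56, south 8

dataflow = RS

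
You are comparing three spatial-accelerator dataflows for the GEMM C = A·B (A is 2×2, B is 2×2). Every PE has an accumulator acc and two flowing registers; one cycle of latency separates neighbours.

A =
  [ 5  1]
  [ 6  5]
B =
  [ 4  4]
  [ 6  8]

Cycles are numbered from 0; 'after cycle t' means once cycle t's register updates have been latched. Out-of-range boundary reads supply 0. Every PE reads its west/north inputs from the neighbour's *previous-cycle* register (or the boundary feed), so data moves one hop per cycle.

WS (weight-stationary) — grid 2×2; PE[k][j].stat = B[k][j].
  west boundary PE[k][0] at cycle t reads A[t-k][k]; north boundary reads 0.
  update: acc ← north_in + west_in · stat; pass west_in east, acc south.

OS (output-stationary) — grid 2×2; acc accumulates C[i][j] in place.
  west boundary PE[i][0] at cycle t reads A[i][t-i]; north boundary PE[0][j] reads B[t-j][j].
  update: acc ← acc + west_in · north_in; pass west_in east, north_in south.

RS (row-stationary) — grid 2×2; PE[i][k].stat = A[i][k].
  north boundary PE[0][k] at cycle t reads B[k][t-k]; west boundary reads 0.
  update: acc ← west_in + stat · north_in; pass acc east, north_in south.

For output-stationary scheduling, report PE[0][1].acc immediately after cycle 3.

PE[0][1].acc = 28

OS on a 2×2 grid — tracing PE[0][1] and its feeders:
  cycle 0: PE[0][0] → acc 20, east 5, south 4
  cycle 0: PE[0][1] → acc 0, east 0, south 0
  cycle 1: PE[0][0] → acc 26, east 1, south 6
  cycle 1: PE[0][1] → acc 20, east 5, south 4
  cycle 2: PE[0][0] → acc 26, east 0, south 0
  cycle 2: PE[0][1] → acc 28, east 1, south 8
  cycle 3: PE[0][0] → acc 26, east 0, south 0
  cycle 3: PE[0][1] → acc 28, east 0, south 0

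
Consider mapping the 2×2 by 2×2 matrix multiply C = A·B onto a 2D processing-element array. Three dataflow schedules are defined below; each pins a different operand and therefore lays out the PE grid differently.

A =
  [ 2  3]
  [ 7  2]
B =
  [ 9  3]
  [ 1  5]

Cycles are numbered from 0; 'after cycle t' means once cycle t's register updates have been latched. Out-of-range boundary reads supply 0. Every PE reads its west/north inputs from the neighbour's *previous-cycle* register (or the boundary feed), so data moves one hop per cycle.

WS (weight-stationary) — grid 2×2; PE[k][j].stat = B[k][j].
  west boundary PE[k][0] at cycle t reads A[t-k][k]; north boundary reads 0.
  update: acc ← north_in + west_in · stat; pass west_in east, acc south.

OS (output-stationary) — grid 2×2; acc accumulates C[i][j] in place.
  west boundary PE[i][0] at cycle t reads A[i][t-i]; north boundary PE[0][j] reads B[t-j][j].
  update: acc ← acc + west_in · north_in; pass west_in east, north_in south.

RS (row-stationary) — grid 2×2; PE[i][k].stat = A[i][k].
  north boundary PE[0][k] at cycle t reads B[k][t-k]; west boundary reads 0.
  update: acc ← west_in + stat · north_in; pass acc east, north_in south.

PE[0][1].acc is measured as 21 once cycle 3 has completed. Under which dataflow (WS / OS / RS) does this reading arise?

dataflow = OS

WS (2×2 grid), PE[0][1]:
  step 0 · PE0,1: acc=0; fwd→0 fwd↓0
  step 1 · PE0,1: acc=6; fwd→2 fwd↓6
  step 2 · PE0,1: acc=21; fwd→7 fwd↓21
  step 3 · PE0,1: acc=0; fwd→0 fwd↓0
OS (2×2 grid), PE[0][1]:
  step 0 · PE0,1: acc=0; fwd→0 fwd↓0
  step 1 · PE0,1: acc=6; fwd→2 fwd↓3
  step 2 · PE0,1: acc=21; fwd→3 fwd↓5
  step 3 · PE0,1: acc=21; fwd→0 fwd↓0
RS (2×2 grid), PE[0][1]:
  step 0 · PE0,1: acc=0; fwd→0 fwd↓0
  step 1 · PE0,1: acc=21; fwd→21 fwd↓1
  step 2 · PE0,1: acc=21; fwd→21 fwd↓5
  step 3 · PE0,1: acc=0; fwd→0 fwd↓0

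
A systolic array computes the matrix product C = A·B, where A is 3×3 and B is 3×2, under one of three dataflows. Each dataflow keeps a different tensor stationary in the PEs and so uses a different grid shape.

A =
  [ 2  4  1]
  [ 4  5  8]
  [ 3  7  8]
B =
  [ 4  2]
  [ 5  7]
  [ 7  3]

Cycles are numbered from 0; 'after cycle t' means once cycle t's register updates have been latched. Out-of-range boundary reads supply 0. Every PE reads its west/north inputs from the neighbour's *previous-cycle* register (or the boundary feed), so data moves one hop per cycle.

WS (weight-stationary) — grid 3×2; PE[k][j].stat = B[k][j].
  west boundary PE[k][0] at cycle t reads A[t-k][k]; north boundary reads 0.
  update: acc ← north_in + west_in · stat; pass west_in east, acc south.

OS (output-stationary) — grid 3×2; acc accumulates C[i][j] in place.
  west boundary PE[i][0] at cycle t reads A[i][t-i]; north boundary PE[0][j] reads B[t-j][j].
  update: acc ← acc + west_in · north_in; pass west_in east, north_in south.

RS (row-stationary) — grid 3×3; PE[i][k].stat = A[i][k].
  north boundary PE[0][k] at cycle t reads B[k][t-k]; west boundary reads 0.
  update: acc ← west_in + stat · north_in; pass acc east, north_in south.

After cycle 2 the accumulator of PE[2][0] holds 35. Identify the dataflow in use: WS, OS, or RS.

dataflow = WS

— WS: 3×2; PE[2][0] trace:
  step 0 · PE2,0: acc=0; fwd→0 fwd↓0
  step 1 · PE2,0: acc=0; fwd→0 fwd↓0
  step 2 · PE2,0: acc=35; fwd→1 fwd↓35
— OS: 3×2; PE[2][0] trace:
  step 0 · PE2,0: acc=0; fwd→0 fwd↓0
  step 1 · PE2,0: acc=0; fwd→0 fwd↓0
  step 2 · PE2,0: acc=12; fwd→3 fwd↓4
— RS: 3×3; PE[2][0] trace:
  step 0 · PE2,0: acc=0; fwd→0 fwd↓0
  step 1 · PE2,0: acc=0; fwd→0 fwd↓0
  step 2 · PE2,0: acc=12; fwd→12 fwd↓4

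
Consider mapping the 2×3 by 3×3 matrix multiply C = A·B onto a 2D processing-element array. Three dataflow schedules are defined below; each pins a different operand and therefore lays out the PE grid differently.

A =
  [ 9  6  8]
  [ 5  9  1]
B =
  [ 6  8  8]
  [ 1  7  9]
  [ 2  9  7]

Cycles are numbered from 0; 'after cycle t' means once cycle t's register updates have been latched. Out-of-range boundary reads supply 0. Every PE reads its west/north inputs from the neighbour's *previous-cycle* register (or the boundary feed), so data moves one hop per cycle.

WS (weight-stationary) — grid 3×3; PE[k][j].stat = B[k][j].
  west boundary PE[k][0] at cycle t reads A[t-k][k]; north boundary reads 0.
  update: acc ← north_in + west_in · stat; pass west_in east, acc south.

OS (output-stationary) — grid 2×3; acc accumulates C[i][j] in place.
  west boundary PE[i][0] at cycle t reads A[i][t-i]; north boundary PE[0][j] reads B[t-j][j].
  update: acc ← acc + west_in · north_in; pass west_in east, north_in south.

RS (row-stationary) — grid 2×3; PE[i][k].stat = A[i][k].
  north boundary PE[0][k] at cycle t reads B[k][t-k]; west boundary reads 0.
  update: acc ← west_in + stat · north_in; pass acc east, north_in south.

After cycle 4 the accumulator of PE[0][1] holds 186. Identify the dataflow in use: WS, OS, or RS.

WS (3×3 grid), PE[0][1]:
  c0 r0c1: 0 / 0 / 0
  c1 r0c1: 72 / 9 / 72
  c2 r0c1: 40 / 5 / 40
  c3 r0c1: 0 / 0 / 0
  c4 r0c1: 0 / 0 / 0
OS (2×3 grid), PE[0][1]:
  c0 r0c1: 0 / 0 / 0
  c1 r0c1: 72 / 9 / 8
  c2 r0c1: 114 / 6 / 7
  c3 r0c1: 186 / 8 / 9
  c4 r0c1: 186 / 0 / 0
RS (2×3 grid), PE[0][1]:
  c0 r0c1: 0 / 0 / 0
  c1 r0c1: 60 / 60 / 1
  c2 r0c1: 114 / 114 / 7
  c3 r0c1: 126 / 126 / 9
  c4 r0c1: 0 / 0 / 0

dataflow = OS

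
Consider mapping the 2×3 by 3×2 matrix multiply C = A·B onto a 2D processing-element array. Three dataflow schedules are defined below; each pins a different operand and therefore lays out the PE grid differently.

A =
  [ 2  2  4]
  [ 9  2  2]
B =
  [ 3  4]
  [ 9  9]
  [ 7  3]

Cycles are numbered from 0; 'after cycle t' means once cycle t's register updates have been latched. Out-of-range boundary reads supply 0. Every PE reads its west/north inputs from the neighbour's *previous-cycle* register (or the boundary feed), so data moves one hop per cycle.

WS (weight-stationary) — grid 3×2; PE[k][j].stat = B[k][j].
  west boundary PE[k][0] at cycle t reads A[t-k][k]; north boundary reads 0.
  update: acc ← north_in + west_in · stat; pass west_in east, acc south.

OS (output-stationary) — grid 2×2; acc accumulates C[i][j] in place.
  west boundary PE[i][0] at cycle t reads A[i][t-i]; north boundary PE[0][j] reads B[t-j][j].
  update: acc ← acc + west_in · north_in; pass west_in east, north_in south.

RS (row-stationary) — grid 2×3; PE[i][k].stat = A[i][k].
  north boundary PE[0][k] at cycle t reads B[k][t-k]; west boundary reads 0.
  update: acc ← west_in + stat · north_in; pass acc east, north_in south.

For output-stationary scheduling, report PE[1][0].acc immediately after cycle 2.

PE[1][0].acc = 45

Tracing OS — 2×2 array, target PE[1][0]:
  cycle 0: PE[0][0] → acc 6, east 2, south 3
  cycle 0: PE[1][0] → acc 0, east 0, south 0
  cycle 1: PE[0][0] → acc 24, east 2, south 9
  cycle 1: PE[1][0] → acc 27, east 9, south 3
  cycle 2: PE[0][0] → acc 52, east 4, south 7
  cycle 2: PE[1][0] → acc 45, east 2, south 9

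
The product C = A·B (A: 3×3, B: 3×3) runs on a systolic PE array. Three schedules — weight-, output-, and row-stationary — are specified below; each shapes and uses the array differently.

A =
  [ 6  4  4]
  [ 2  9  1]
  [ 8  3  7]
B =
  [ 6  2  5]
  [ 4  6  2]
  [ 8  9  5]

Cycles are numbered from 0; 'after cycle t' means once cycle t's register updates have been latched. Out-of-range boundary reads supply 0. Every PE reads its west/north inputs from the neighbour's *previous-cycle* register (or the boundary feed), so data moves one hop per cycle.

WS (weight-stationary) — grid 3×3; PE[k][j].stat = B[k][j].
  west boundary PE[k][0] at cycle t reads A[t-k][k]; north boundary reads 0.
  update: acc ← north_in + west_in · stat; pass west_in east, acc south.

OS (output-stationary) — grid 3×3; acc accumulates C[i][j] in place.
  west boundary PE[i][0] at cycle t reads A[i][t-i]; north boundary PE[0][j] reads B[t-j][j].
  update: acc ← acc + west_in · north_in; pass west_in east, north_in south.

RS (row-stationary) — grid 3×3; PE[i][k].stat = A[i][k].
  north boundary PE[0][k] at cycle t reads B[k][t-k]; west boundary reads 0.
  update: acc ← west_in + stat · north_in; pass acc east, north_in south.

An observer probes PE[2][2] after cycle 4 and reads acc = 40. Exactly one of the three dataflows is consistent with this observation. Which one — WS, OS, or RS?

dataflow = OS

Under WS (3×3), PE[2][2]:
  [0] (2,2) acc=0 (h:0 v:0)
  [1] (2,2) acc=0 (h:0 v:0)
  [2] (2,2) acc=0 (h:0 v:0)
  [3] (2,2) acc=0 (h:0 v:0)
  [4] (2,2) acc=58 (h:4 v:58)
Under OS (3×3), PE[2][2]:
  [0] (2,2) acc=0 (h:0 v:0)
  [1] (2,2) acc=0 (h:0 v:0)
  [2] (2,2) acc=0 (h:0 v:0)
  [3] (2,2) acc=0 (h:0 v:0)
  [4] (2,2) acc=40 (h:8 v:5)
Under RS (3×3), PE[2][2]:
  [0] (2,2) acc=0 (h:0 v:0)
  [1] (2,2) acc=0 (h:0 v:0)
  [2] (2,2) acc=0 (h:0 v:0)
  [3] (2,2) acc=0 (h:0 v:0)
  [4] (2,2) acc=116 (h:116 v:8)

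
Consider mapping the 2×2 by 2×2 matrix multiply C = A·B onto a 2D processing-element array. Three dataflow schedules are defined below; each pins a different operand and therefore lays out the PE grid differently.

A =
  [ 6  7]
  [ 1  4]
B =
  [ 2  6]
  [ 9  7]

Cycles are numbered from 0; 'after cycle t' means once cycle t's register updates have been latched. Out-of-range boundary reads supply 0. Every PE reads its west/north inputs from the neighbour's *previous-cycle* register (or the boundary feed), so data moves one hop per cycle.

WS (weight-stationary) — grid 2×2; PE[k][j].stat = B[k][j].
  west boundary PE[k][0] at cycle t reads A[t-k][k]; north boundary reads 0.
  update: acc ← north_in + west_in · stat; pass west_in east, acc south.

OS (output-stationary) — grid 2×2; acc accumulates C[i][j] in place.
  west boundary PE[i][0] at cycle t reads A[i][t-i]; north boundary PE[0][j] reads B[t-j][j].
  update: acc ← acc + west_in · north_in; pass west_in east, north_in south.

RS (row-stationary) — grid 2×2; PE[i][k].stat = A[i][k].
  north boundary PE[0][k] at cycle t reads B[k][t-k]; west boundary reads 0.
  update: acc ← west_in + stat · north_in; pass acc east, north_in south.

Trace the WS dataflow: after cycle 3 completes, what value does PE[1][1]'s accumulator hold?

PE[1][1].acc = 34

Tracing WS — 2×2 array, target PE[1][1]:
  cycle 0: PE[0][1] → acc 0, east 0, south 0
  cycle 0: PE[1][0] → acc 0, east 0, south 0
  cycle 0: PE[1][1] → acc 0, east 0, south 0
  cycle 1: PE[0][1] → acc 36, east 6, south 36
  cycle 1: PE[1][0] → acc 75, east 7, south 75
  cycle 1: PE[1][1] → acc 0, east 0, south 0
  cycle 2: PE[0][1] → acc 6, east 1, south 6
  cycle 2: PE[1][0] → acc 38, east 4, south 38
  cycle 2: PE[1][1] → acc 85, east 7, south 85
  cycle 3: PE[0][1] → acc 0, east 0, south 0
  cycle 3: PE[1][0] → acc 0, east 0, south 0
  cycle 3: PE[1][1] → acc 34, east 4, south 34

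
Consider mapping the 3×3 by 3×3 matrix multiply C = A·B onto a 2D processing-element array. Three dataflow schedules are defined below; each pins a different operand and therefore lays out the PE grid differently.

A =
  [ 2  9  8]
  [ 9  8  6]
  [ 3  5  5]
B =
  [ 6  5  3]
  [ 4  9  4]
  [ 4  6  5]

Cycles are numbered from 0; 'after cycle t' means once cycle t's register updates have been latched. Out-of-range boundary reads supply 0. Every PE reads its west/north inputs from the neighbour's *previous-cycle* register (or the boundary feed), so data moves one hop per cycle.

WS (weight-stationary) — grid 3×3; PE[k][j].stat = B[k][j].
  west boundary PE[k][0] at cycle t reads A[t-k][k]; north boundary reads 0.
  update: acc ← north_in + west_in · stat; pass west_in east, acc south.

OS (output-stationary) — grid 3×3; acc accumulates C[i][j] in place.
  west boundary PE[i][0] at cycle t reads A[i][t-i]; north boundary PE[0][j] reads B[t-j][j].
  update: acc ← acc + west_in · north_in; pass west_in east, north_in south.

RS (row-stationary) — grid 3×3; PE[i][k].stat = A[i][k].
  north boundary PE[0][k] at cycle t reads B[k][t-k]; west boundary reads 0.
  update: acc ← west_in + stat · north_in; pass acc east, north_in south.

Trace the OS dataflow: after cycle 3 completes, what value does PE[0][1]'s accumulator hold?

PE[0][1].acc = 139

OS 3×3: PE[0][1] cycle-by-cycle (with neighbour feeds):
  [0] (0,0) acc=12 (h:2 v:6)
  [0] (0,1) acc=0 (h:0 v:0)
  [1] (0,0) acc=48 (h:9 v:4)
  [1] (0,1) acc=10 (h:2 v:5)
  [2] (0,0) acc=80 (h:8 v:4)
  [2] (0,1) acc=91 (h:9 v:9)
  [3] (0,0) acc=80 (h:0 v:0)
  [3] (0,1) acc=139 (h:8 v:6)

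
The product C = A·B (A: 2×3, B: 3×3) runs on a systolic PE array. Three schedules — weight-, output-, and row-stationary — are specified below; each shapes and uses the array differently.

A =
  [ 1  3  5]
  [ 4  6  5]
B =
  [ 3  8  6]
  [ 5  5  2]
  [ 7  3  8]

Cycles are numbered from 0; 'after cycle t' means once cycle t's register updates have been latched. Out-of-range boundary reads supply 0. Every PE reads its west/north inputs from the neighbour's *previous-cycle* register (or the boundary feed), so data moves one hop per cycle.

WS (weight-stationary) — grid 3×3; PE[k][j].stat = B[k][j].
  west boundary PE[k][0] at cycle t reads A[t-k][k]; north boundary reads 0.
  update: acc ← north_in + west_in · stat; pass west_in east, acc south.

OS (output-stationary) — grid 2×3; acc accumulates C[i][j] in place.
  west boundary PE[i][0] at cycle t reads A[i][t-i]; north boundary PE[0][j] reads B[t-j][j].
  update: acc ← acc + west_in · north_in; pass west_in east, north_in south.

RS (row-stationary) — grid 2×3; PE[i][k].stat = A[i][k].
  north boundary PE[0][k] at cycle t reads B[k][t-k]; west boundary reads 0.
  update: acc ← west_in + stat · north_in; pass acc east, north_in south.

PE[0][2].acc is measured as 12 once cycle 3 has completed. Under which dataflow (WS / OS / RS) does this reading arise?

dataflow = OS

WS (3×3 grid), PE[0][2]:
  cycle 0: PE[0][2] → acc 0, east 0, south 0
  cycle 1: PE[0][2] → acc 0, east 0, south 0
  cycle 2: PE[0][2] → acc 6, east 1, south 6
  cycle 3: PE[0][2] → acc 24, east 4, south 24
OS (2×3 grid), PE[0][2]:
  cycle 0: PE[0][2] → acc 0, east 0, south 0
  cycle 1: PE[0][2] → acc 0, east 0, south 0
  cycle 2: PE[0][2] → acc 6, east 1, south 6
  cycle 3: PE[0][2] → acc 12, east 3, south 2
RS (2×3 grid), PE[0][2]:
  cycle 0: PE[0][2] → acc 0, east 0, south 0
  cycle 1: PE[0][2] → acc 0, east 0, south 0
  cycle 2: PE[0][2] → acc 53, east 53, south 7
  cycle 3: PE[0][2] → acc 38, east 38, south 3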